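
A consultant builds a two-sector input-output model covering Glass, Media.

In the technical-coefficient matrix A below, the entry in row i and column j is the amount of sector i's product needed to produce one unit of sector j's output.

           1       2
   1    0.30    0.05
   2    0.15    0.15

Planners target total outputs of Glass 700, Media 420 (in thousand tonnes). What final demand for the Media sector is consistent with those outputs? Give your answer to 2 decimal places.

I − A =
  [   0.70    -0.05]
  [  -0.15     0.85]
d = (I − A) x:
  d_1 = (+0.70)·700 + (-0.05)·420 = 469.00
  d_2 = (-0.15)·700 + (+0.85)·420 = 252.00

d_2 = 252.00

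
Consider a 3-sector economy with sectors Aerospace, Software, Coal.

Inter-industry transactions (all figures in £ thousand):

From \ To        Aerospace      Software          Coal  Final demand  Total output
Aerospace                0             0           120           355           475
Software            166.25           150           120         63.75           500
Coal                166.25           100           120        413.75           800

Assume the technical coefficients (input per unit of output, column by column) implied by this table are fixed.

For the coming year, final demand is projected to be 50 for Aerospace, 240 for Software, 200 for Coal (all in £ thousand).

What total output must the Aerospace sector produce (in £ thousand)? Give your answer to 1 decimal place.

x_1 = 109.0

Technical coefficients a_ij = z_ij / X_j:
  a_11 = 0/475 = 0.00, a_21 = 166.25/475 = 0.35, a_31 = 166.25/475 = 0.35
  a_12 = 0/500 = 0.00, a_22 = 150/500 = 0.30, a_32 = 100/500 = 0.20
  a_13 = 120/800 = 0.15, a_23 = 120/800 = 0.15, a_33 = 120/800 = 0.15
I − A =
  [   1.00     0.00    -0.15]
  [  -0.35     0.70    -0.15]
  [  -0.35    -0.20     0.85]
Cofactors of I−A, C_ij = (−1)^(i+j)·(minor ij) (rows/columns in the sector order above):
  C_11 = (0.70)(0.85) − (-0.15)(-0.20) = 0.5650
  C_12 = −[(-0.35)(0.85) − (-0.15)(-0.35)] = 0.3500
  C_13 = (-0.35)(-0.20) − (0.70)(-0.35) = 0.3150
  C_21 = −[(0.00)(0.85) − (-0.15)(-0.20)] = 0.0300
  C_22 = (1.00)(0.85) − (-0.15)(-0.35) = 0.7975
  C_23 = −[(1.00)(-0.20) − (0.00)(-0.35)] = 0.2000
  C_31 = (0.00)(-0.15) − (-0.15)(0.70) = 0.1050
  C_32 = −[(1.00)(-0.15) − (-0.15)(-0.35)] = 0.2025
  C_33 = (1.00)(0.70) − (0.00)(-0.35) = 0.7000
det(I−A) = Σ_j (I−A)_1j·C_1j = (1.00)(0.5650) + (0.00)(0.3500) + (-0.15)(0.3150) = 0.51775
adj(I−A) = Cᵀ =
  [ 0.5650   0.0300   0.1050]
  [ 0.3500   0.7975   0.2025]
  [ 0.3150   0.2000   0.7000]
(I − A)⁻¹ = adj(I−A) / det(I−A) ≈
  [   1.0913     0.0579     0.2028]
  [   0.6760     1.5403     0.3911]
  [   0.6084     0.3863     1.3520]
x = (I − A)⁻¹ d = adj(I−A)·d / det(I−A), with det(I−A) = 0.51775:
  x_1 = (0.5650·50 + 0.0300·240 + 0.1050·200) / 0.51775 = 56.45 / 0.51775 ≈ 109.0
  x_2 = (0.3500·50 + 0.7975·240 + 0.2025·200) / 0.51775 = 249.40 / 0.51775 ≈ 481.7
  x_3 = (0.3150·50 + 0.2000·240 + 0.7000·200) / 0.51775 = 203.75 / 0.51775 ≈ 393.5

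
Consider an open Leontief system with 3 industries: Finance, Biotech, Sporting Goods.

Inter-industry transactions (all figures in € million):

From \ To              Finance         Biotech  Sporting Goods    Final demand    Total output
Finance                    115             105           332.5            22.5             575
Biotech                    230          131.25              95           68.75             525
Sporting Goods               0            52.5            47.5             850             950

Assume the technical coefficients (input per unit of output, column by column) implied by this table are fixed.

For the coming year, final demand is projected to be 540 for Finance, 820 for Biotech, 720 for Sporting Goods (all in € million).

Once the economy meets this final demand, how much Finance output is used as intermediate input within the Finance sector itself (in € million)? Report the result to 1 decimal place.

Technical coefficients a_ij = z_ij / X_j:
  a_FF = 115/575 = 0.20, a_BF = 230/575 = 0.40, a_SF = 0/575 = 0.00
  a_FB = 105/525 = 0.20, a_BB = 131.25/525 = 0.25, a_SB = 52.5/525 = 0.10
  a_FS = 332.5/950 = 0.35, a_BS = 95/950 = 0.10, a_SS = 47.5/950 = 0.05
I − A =
  [   0.80    -0.20    -0.35]
  [  -0.40     0.75    -0.10]
  [   0.00    -0.10     0.95]
Cofactors of I−A, C_ij = (−1)^(i+j)·(minor ij) (rows/columns in the sector order above):
  C_11 = (0.75)(0.95) − (-0.10)(-0.10) = 0.7025
  C_12 = −[(-0.40)(0.95) − (-0.10)(0.00)] = 0.3800
  C_13 = (-0.40)(-0.10) − (0.75)(0.00) = 0.0400
  C_21 = −[(-0.20)(0.95) − (-0.35)(-0.10)] = 0.2250
  C_22 = (0.80)(0.95) − (-0.35)(0.00) = 0.7600
  C_23 = −[(0.80)(-0.10) − (-0.20)(0.00)] = 0.0800
  C_31 = (-0.20)(-0.10) − (-0.35)(0.75) = 0.2825
  C_32 = −[(0.80)(-0.10) − (-0.35)(-0.40)] = 0.2200
  C_33 = (0.80)(0.75) − (-0.20)(-0.40) = 0.5200
det(I−A) = Σ_j (I−A)_1j·C_1j = (0.80)(0.7025) + (-0.20)(0.3800) + (-0.35)(0.0400) = 0.4720
adj(I−A) = Cᵀ =
  [ 0.7025   0.2250   0.2825]
  [ 0.3800   0.7600   0.2200]
  [ 0.0400   0.0800   0.5200]
(I − A)⁻¹ = adj(I−A) / det(I−A) ≈
  [   1.4883     0.4767     0.5985]
  [   0.8051     1.6102     0.4661]
  [   0.0847     0.1695     1.1017]
First solve x = (I − A)⁻¹ d = adj(I−A)·d / det(I−A); in particular x_F = (0.7025·540 + 0.2250·820 + 0.2825·720) / 0.4720 = 767.25 / 0.4720 ≈ 1625.530.
Intermediate flow from F to F: z_FF = a_FF · x_F = 0.20 × 767.25 / 0.4720 = 153.45 / 0.4720 ≈ 325.1.

z_FF = 325.1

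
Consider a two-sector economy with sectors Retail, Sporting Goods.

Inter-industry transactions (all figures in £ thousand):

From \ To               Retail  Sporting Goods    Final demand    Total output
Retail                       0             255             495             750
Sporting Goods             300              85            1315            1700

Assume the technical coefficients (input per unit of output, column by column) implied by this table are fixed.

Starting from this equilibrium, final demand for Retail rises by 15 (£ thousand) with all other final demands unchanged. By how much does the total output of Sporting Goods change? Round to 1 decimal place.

Δx_2 = 6.7

Technical coefficients a_ij = z_ij / X_j:
  a_11 = 0/750 = 0.00, a_21 = 300/750 = 0.40
  a_12 = 255/1700 = 0.15, a_22 = 85/1700 = 0.05
I − A =
  [   1.00    -0.15]
  [  -0.40     0.95]
det(I−A) = (1.00)(0.95) − (-0.15)(-0.40) = 0.8900
adj(I−A) = [[0.95, 0.15], [0.40, 1.00]]
(I − A)⁻¹ = adj(I−A) / det(I−A) ≈
  [   1.0674     0.1685]
  [   0.4494     1.1236]
Δx = (I − A)⁻¹ Δd with Δd having +15 in the Retail component and 0 elsewhere.
So Δx_2 = L_21 · (+15), where L_21 = adj(I−A)_21 / det(I−A) = 0.40 / 0.8900.
Δx_2 = 0.40 × (+15) / 0.8900 = 6.00 / 0.8900 ≈ 6.7.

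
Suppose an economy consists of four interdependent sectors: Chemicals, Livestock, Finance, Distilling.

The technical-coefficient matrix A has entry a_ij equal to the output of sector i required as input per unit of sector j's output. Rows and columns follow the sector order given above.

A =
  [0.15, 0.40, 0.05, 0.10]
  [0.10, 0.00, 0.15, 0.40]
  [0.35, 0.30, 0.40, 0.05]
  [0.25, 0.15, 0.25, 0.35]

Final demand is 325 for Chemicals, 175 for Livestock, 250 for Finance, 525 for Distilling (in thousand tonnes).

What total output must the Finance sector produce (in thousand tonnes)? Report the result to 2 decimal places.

x_F = 2711.53

I − A =
  [   0.85    -0.40    -0.05    -0.10]
  [  -0.10     1.00    -0.15    -0.40]
  [  -0.35    -0.30     0.60    -0.05]
  [  -0.25    -0.15    -0.25     0.65]
Compute the cofactors C_ij = (−1)^(i+j)·(3×3 minor ij) of I−A; the adjugate is their transpose:
adj(I−A) = Cᵀ =
  [ 0.281125   0.177625   0.135750   0.163000]
  [ 0.168750   0.285125   0.174875   0.214875]
  [ 0.269250   0.265875   0.409000   0.236500]
  [ 0.250625   0.236375   0.249875   0.407750]
det(I−A) = Σ_j (I−A)_1j·C_1j = (0.85)(0.281125) + (-0.40)(0.168750) + (-0.05)(0.269250) + (-0.10)(0.250625) = 0.13293125
(I − A)⁻¹ = adj(I−A) / det(I−A) ≈
  [   2.1148     1.3362     1.0212     1.2262]
  [   1.2695     2.1449     1.3155     1.6164]
  [   2.0255     2.0001     3.0768     1.7791]
  [   1.8854     1.7782     1.8797     3.0674]
x = (I − A)⁻¹ d = adj(I−A)·d / det(I−A), with det(I−A) = 0.13293125:
  x_C = (0.281125·325 + 0.177625·175 + 0.135750·250 + 0.163000·525) / 0.13293125 = 241.9625 / 0.13293125 ≈ 1820.21
  x_L = (0.168750·325 + 0.285125·175 + 0.174875·250 + 0.214875·525) / 0.13293125 = 261.26875 / 0.13293125 ≈ 1965.44
  x_F = (0.269250·325 + 0.265875·175 + 0.409000·250 + 0.236500·525) / 0.13293125 = 360.446875 / 0.13293125 ≈ 2711.53
  x_D = (0.250625·325 + 0.236375·175 + 0.249875·250 + 0.407750·525) / 0.13293125 = 399.35625 / 0.13293125 ≈ 3004.23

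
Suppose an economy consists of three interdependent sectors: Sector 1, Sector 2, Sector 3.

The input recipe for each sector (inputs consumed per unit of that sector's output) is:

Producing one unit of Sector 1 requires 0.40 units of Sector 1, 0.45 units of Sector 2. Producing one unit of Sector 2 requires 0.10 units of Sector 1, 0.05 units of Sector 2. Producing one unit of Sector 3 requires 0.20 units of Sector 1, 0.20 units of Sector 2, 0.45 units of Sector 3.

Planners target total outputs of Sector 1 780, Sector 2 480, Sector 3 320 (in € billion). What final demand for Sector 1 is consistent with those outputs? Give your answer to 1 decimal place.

I − A =
  [   0.60    -0.10    -0.20]
  [  -0.45     0.95    -0.20]
  [   0.00     0.00     0.55]
d = (I − A) x:
  d_1 = (+0.60)·780 + (-0.10)·480 + (-0.20)·320 = 356.0
  d_2 = (-0.45)·780 + (+0.95)·480 + (-0.20)·320 = 41.0
  d_3 = (+0.00)·780 + (+0.00)·480 + (+0.55)·320 = 176.0

d_1 = 356.0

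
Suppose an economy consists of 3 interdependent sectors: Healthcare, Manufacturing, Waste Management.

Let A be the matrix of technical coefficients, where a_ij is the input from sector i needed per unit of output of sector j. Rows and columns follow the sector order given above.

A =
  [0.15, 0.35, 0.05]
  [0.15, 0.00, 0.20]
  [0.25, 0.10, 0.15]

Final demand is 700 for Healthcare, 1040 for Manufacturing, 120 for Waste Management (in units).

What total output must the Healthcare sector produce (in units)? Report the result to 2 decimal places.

I − A =
  [   0.85    -0.35    -0.05]
  [  -0.15     1.00    -0.20]
  [  -0.25    -0.10     0.85]
Cofactors of I−A, C_ij = (−1)^(i+j)·(minor ij) (rows/columns in the sector order above):
  C_11 = (1.00)(0.85) − (-0.20)(-0.10) = 0.8300
  C_12 = −[(-0.15)(0.85) − (-0.20)(-0.25)] = 0.1775
  C_13 = (-0.15)(-0.10) − (1.00)(-0.25) = 0.2650
  C_21 = −[(-0.35)(0.85) − (-0.05)(-0.10)] = 0.3025
  C_22 = (0.85)(0.85) − (-0.05)(-0.25) = 0.7100
  C_23 = −[(0.85)(-0.10) − (-0.35)(-0.25)] = 0.1725
  C_31 = (-0.35)(-0.20) − (-0.05)(1.00) = 0.1200
  C_32 = −[(0.85)(-0.20) − (-0.05)(-0.15)] = 0.1775
  C_33 = (0.85)(1.00) − (-0.35)(-0.15) = 0.7975
det(I−A) = Σ_j (I−A)_1j·C_1j = (0.85)(0.8300) + (-0.35)(0.1775) + (-0.05)(0.2650) = 0.630125
adj(I−A) = Cᵀ =
  [ 0.8300   0.3025   0.1200]
  [ 0.1775   0.7100   0.1775]
  [ 0.2650   0.1725   0.7975]
(I − A)⁻¹ = adj(I−A) / det(I−A) ≈
  [   1.3172     0.4801     0.1904]
  [   0.2817     1.1268     0.2817]
  [   0.4206     0.2738     1.2656]
x = (I − A)⁻¹ d = adj(I−A)·d / det(I−A), with det(I−A) = 0.630125:
  x_1 = (0.8300·700 + 0.3025·1040 + 0.1200·120) / 0.630125 = 910.00 / 0.630125 ≈ 1444.16
  x_2 = (0.1775·700 + 0.7100·1040 + 0.1775·120) / 0.630125 = 883.95 / 0.630125 ≈ 1402.82
  x_3 = (0.2650·700 + 0.1725·1040 + 0.7975·120) / 0.630125 = 460.60 / 0.630125 ≈ 730.97

x_1 = 1444.16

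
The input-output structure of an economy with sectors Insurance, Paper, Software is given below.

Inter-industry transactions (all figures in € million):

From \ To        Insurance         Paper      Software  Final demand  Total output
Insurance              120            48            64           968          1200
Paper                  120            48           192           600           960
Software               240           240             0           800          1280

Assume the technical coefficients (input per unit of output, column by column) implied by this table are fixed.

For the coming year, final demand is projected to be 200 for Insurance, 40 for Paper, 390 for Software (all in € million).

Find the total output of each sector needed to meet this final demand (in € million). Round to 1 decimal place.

Technical coefficients a_ij = z_ij / X_j:
  a_11 = 120/1200 = 0.10, a_21 = 120/1200 = 0.10, a_31 = 240/1200 = 0.20
  a_12 = 48/960 = 0.05, a_22 = 48/960 = 0.05, a_32 = 240/960 = 0.25
  a_13 = 64/1280 = 0.05, a_23 = 192/1280 = 0.15, a_33 = 0/1280 = 0.00
I − A =
  [   0.90    -0.05    -0.05]
  [  -0.10     0.95    -0.15]
  [  -0.20    -0.25     1.00]
Cofactors of I−A, C_ij = (−1)^(i+j)·(minor ij) (rows/columns in the sector order above):
  C_11 = (0.95)(1.00) − (-0.15)(-0.25) = 0.9125
  C_12 = −[(-0.10)(1.00) − (-0.15)(-0.20)] = 0.1300
  C_13 = (-0.10)(-0.25) − (0.95)(-0.20) = 0.2150
  C_21 = −[(-0.05)(1.00) − (-0.05)(-0.25)] = 0.0625
  C_22 = (0.90)(1.00) − (-0.05)(-0.20) = 0.8900
  C_23 = −[(0.90)(-0.25) − (-0.05)(-0.20)] = 0.2350
  C_31 = (-0.05)(-0.15) − (-0.05)(0.95) = 0.0550
  C_32 = −[(0.90)(-0.15) − (-0.05)(-0.10)] = 0.1400
  C_33 = (0.90)(0.95) − (-0.05)(-0.10) = 0.8500
det(I−A) = Σ_j (I−A)_1j·C_1j = (0.90)(0.9125) + (-0.05)(0.1300) + (-0.05)(0.2150) = 0.8040
adj(I−A) = Cᵀ =
  [ 0.9125   0.0625   0.0550]
  [ 0.1300   0.8900   0.1400]
  [ 0.2150   0.2350   0.8500]
(I − A)⁻¹ = adj(I−A) / det(I−A) ≈
  [   1.1350     0.0777     0.0684]
  [   0.1617     1.1070     0.1741]
  [   0.2674     0.2923     1.0572]
x = (I − A)⁻¹ d = adj(I−A)·d / det(I−A), with det(I−A) = 0.8040:
  x_1 = (0.9125·200 + 0.0625·40 + 0.0550·390) / 0.8040 = 206.45 / 0.8040 ≈ 256.8
  x_2 = (0.1300·200 + 0.8900·40 + 0.1400·390) / 0.8040 = 116.20 / 0.8040 ≈ 144.5
  x_3 = (0.2150·200 + 0.2350·40 + 0.8500·390) / 0.8040 = 383.90 / 0.8040 ≈ 477.5

x_1 = 256.8, x_2 = 144.5, x_3 = 477.5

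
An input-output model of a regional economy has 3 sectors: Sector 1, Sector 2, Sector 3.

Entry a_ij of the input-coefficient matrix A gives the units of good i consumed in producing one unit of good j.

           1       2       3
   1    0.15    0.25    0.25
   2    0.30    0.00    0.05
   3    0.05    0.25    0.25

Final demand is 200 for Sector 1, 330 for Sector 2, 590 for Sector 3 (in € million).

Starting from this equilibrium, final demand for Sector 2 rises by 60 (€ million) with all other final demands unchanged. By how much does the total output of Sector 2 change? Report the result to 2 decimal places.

I − A =
  [   0.85    -0.25    -0.25]
  [  -0.30     1.00    -0.05]
  [  -0.05    -0.25     0.75]
Cofactors of I−A, C_ij = (−1)^(i+j)·(minor ij) (rows/columns in the sector order above):
  C_11 = (1.00)(0.75) − (-0.05)(-0.25) = 0.7375
  C_12 = −[(-0.30)(0.75) − (-0.05)(-0.05)] = 0.2275
  C_13 = (-0.30)(-0.25) − (1.00)(-0.05) = 0.1250
  C_21 = −[(-0.25)(0.75) − (-0.25)(-0.25)] = 0.2500
  C_22 = (0.85)(0.75) − (-0.25)(-0.05) = 0.6250
  C_23 = −[(0.85)(-0.25) − (-0.25)(-0.05)] = 0.2250
  C_31 = (-0.25)(-0.05) − (-0.25)(1.00) = 0.2625
  C_32 = −[(0.85)(-0.05) − (-0.25)(-0.30)] = 0.1175
  C_33 = (0.85)(1.00) − (-0.25)(-0.30) = 0.7750
det(I−A) = Σ_j (I−A)_1j·C_1j = (0.85)(0.7375) + (-0.25)(0.2275) + (-0.25)(0.1250) = 0.53875
adj(I−A) = Cᵀ =
  [ 0.7375   0.2500   0.2625]
  [ 0.2275   0.6250   0.1175]
  [ 0.1250   0.2250   0.7750]
(I − A)⁻¹ = adj(I−A) / det(I−A) ≈
  [   1.3689     0.4640     0.4872]
  [   0.4223     1.1601     0.2181]
  [   0.2320     0.4176     1.4385]
Δx = (I − A)⁻¹ Δd with Δd having +60 in the Sector 2 component and 0 elsewhere.
So Δx_2 = L_22 · (+60), where L_22 = adj(I−A)_22 / det(I−A) = 0.6250 / 0.53875.
Δx_2 = 0.6250 × (+60) / 0.53875 = 37.50 / 0.53875 ≈ 69.61.

Δx_2 = 69.61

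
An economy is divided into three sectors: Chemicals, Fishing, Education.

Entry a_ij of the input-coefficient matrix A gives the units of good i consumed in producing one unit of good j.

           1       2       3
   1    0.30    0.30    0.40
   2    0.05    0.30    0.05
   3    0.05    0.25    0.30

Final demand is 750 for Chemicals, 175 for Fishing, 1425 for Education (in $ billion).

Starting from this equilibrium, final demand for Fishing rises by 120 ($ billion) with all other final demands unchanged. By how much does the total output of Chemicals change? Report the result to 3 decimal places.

I − A =
  [   0.70    -0.30    -0.40]
  [  -0.05     0.70    -0.05]
  [  -0.05    -0.25     0.70]
Cofactors of I−A, C_ij = (−1)^(i+j)·(minor ij) (rows/columns in the sector order above):
  C_11 = (0.70)(0.70) − (-0.05)(-0.25) = 0.4775
  C_12 = −[(-0.05)(0.70) − (-0.05)(-0.05)] = 0.0375
  C_13 = (-0.05)(-0.25) − (0.70)(-0.05) = 0.0475
  C_21 = −[(-0.30)(0.70) − (-0.40)(-0.25)] = 0.3100
  C_22 = (0.70)(0.70) − (-0.40)(-0.05) = 0.4700
  C_23 = −[(0.70)(-0.25) − (-0.30)(-0.05)] = 0.1900
  C_31 = (-0.30)(-0.05) − (-0.40)(0.70) = 0.2950
  C_32 = −[(0.70)(-0.05) − (-0.40)(-0.05)] = 0.0550
  C_33 = (0.70)(0.70) − (-0.30)(-0.05) = 0.4750
det(I−A) = Σ_j (I−A)_1j·C_1j = (0.70)(0.4775) + (-0.30)(0.0375) + (-0.40)(0.0475) = 0.3040
adj(I−A) = Cᵀ =
  [ 0.4775   0.3100   0.2950]
  [ 0.0375   0.4700   0.0550]
  [ 0.0475   0.1900   0.4750]
(I − A)⁻¹ = adj(I−A) / det(I−A) ≈
  [   1.5707     1.0197     0.9704]
  [   0.1234     1.5461     0.1809]
  [   0.1563     0.6250     1.5625]
Δx = (I − A)⁻¹ Δd with Δd having +120 in the Fishing component and 0 elsewhere.
So Δx_1 = L_12 · (+120), where L_12 = adj(I−A)_12 / det(I−A) = 0.3100 / 0.3040.
Δx_1 = 0.3100 × (+120) / 0.3040 = 37.20 / 0.3040 ≈ 122.368.

Δx_1 = 122.368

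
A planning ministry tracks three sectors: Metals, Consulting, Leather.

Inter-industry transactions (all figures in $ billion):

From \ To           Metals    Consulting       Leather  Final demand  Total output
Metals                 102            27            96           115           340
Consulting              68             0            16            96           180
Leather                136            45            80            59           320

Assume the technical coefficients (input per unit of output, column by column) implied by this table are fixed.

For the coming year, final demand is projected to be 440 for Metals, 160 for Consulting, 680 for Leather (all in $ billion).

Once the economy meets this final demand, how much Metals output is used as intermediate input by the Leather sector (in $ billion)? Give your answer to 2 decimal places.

Technical coefficients a_ij = z_ij / X_j:
  a_11 = 102/340 = 0.30, a_21 = 68/340 = 0.20, a_31 = 136/340 = 0.40
  a_12 = 27/180 = 0.15, a_22 = 0/180 = 0.00, a_32 = 45/180 = 0.25
  a_13 = 96/320 = 0.30, a_23 = 16/320 = 0.05, a_33 = 80/320 = 0.25
I − A =
  [   0.70    -0.15    -0.30]
  [  -0.20     1.00    -0.05]
  [  -0.40    -0.25     0.75]
Cofactors of I−A, C_ij = (−1)^(i+j)·(minor ij) (rows/columns in the sector order above):
  C_11 = (1.00)(0.75) − (-0.05)(-0.25) = 0.7375
  C_12 = −[(-0.20)(0.75) − (-0.05)(-0.40)] = 0.1700
  C_13 = (-0.20)(-0.25) − (1.00)(-0.40) = 0.4500
  C_21 = −[(-0.15)(0.75) − (-0.30)(-0.25)] = 0.1875
  C_22 = (0.70)(0.75) − (-0.30)(-0.40) = 0.4050
  C_23 = −[(0.70)(-0.25) − (-0.15)(-0.40)] = 0.2350
  C_31 = (-0.15)(-0.05) − (-0.30)(1.00) = 0.3075
  C_32 = −[(0.70)(-0.05) − (-0.30)(-0.20)] = 0.0950
  C_33 = (0.70)(1.00) − (-0.15)(-0.20) = 0.6700
det(I−A) = Σ_j (I−A)_1j·C_1j = (0.70)(0.7375) + (-0.15)(0.1700) + (-0.30)(0.4500) = 0.35575
adj(I−A) = Cᵀ =
  [ 0.7375   0.1875   0.3075]
  [ 0.1700   0.4050   0.0950]
  [ 0.4500   0.2350   0.6700]
(I − A)⁻¹ = adj(I−A) / det(I−A) ≈
  [   2.0731     0.5271     0.8644]
  [   0.4779     1.1384     0.2670]
  [   1.2649     0.6606     1.8833]
First solve x = (I − A)⁻¹ d = adj(I−A)·d / det(I−A); in particular x_3 = (0.4500·440 + 0.2350·160 + 0.6700·680) / 0.35575 = 691.20 / 0.35575 ≈ 1942.9375.
Intermediate flow from 1 to 3: z_13 = a_13 · x_3 = 0.30 × 691.20 / 0.35575 = 207.36 / 0.35575 ≈ 582.88.

z_13 = 582.88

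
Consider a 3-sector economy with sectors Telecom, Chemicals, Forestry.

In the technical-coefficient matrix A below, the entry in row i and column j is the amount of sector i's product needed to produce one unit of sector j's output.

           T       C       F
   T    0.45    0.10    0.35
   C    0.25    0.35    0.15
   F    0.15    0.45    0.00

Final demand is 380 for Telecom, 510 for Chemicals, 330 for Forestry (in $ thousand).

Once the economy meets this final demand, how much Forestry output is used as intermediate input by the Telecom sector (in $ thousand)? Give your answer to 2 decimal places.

z_FT = 295.53

I − A =
  [   0.55    -0.10    -0.35]
  [  -0.25     0.65    -0.15]
  [  -0.15    -0.45     1.00]
Cofactors of I−A, C_ij = (−1)^(i+j)·(minor ij) (rows/columns in the sector order above):
  C_11 = (0.65)(1.00) − (-0.15)(-0.45) = 0.5825
  C_12 = −[(-0.25)(1.00) − (-0.15)(-0.15)] = 0.2725
  C_13 = (-0.25)(-0.45) − (0.65)(-0.15) = 0.2100
  C_21 = −[(-0.10)(1.00) − (-0.35)(-0.45)] = 0.2575
  C_22 = (0.55)(1.00) − (-0.35)(-0.15) = 0.4975
  C_23 = −[(0.55)(-0.45) − (-0.10)(-0.15)] = 0.2625
  C_31 = (-0.10)(-0.15) − (-0.35)(0.65) = 0.2425
  C_32 = −[(0.55)(-0.15) − (-0.35)(-0.25)] = 0.1700
  C_33 = (0.55)(0.65) − (-0.10)(-0.25) = 0.3325
det(I−A) = Σ_j (I−A)_1j·C_1j = (0.55)(0.5825) + (-0.10)(0.2725) + (-0.35)(0.2100) = 0.219625
adj(I−A) = Cᵀ =
  [ 0.5825   0.2575   0.2425]
  [ 0.2725   0.4975   0.1700]
  [ 0.2100   0.2625   0.3325]
(I − A)⁻¹ = adj(I−A) / det(I−A) ≈
  [   2.6522     1.1725     1.1042]
  [   1.2408     2.2652     0.7740]
  [   0.9562     1.1952     1.5139]
First solve x = (I − A)⁻¹ d = adj(I−A)·d / det(I−A); in particular x_T = (0.5825·380 + 0.2575·510 + 0.2425·330) / 0.219625 = 432.70 / 0.219625 ≈ 1970.1764.
Intermediate flow from F to T: z_FT = a_FT · x_T = 0.15 × 432.70 / 0.219625 = 64.905 / 0.219625 ≈ 295.53.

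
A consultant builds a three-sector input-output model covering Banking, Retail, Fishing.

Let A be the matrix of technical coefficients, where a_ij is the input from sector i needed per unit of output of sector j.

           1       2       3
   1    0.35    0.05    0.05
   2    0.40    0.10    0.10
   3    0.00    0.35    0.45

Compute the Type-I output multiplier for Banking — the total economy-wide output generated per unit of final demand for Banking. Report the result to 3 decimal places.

I − A =
  [   0.65    -0.05    -0.05]
  [  -0.40     0.90    -0.10]
  [   0.00    -0.35     0.55]
Cofactors of I−A, C_ij = (−1)^(i+j)·(minor ij) (rows/columns in the sector order above):
  C_11 = (0.90)(0.55) − (-0.10)(-0.35) = 0.4600
  C_12 = −[(-0.40)(0.55) − (-0.10)(0.00)] = 0.2200
  C_13 = (-0.40)(-0.35) − (0.90)(0.00) = 0.1400
  C_21 = −[(-0.05)(0.55) − (-0.05)(-0.35)] = 0.0450
  C_22 = (0.65)(0.55) − (-0.05)(0.00) = 0.3575
  C_23 = −[(0.65)(-0.35) − (-0.05)(0.00)] = 0.2275
  C_31 = (-0.05)(-0.10) − (-0.05)(0.90) = 0.0500
  C_32 = −[(0.65)(-0.10) − (-0.05)(-0.40)] = 0.0850
  C_33 = (0.65)(0.90) − (-0.05)(-0.40) = 0.5650
det(I−A) = Σ_j (I−A)_1j·C_1j = (0.65)(0.4600) + (-0.05)(0.2200) + (-0.05)(0.1400) = 0.2810
adj(I−A) = Cᵀ =
  [ 0.4600   0.0450   0.0500]
  [ 0.2200   0.3575   0.0850]
  [ 0.1400   0.2275   0.5650]
(I − A)⁻¹ = adj(I−A) / det(I−A) ≈
  [   1.6370     0.1601     0.1779]
  [   0.7829     1.2722     0.3025]
  [   0.4982     0.8096     2.0107]
The output multiplier for sector j is the column-j sum of the Leontief inverse (I − A)⁻¹ = adj(I−A) / det(I−A).
Column 1 of adj(I−A): (0.4600, 0.2200, 0.1400); det(I−A) = 0.2810.
m_1 = (0.4600 + 0.2200 + 0.1400) / 0.2810 = 0.82 / 0.2810 ≈ 2.918.

m_1 = 2.918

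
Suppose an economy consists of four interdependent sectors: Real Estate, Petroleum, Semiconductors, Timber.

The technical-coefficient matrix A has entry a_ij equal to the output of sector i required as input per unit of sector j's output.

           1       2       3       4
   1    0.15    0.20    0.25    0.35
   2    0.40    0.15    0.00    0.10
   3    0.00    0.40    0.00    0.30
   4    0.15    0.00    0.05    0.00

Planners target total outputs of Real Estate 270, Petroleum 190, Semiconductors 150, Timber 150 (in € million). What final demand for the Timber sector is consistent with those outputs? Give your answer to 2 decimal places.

d_4 = 102.00

I − A =
  [   0.85    -0.20    -0.25    -0.35]
  [  -0.40     0.85     0.00    -0.10]
  [   0.00    -0.40     1.00    -0.30]
  [  -0.15     0.00    -0.05     1.00]
d = (I − A) x:
  d_1 = (+0.85)·270 + (-0.20)·190 + (-0.25)·150 + (-0.35)·150 = 101.50
  d_2 = (-0.40)·270 + (+0.85)·190 + (+0.00)·150 + (-0.10)·150 = 38.50
  d_3 = (+0.00)·270 + (-0.40)·190 + (+1.00)·150 + (-0.30)·150 = 29.00
  d_4 = (-0.15)·270 + (+0.00)·190 + (-0.05)·150 + (+1.00)·150 = 102.00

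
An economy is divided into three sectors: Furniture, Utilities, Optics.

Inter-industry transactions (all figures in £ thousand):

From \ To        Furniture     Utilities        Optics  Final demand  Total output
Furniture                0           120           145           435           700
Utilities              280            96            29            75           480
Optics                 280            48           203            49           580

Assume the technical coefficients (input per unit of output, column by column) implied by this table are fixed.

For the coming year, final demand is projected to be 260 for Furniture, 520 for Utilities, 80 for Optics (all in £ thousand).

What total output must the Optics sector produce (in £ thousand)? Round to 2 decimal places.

Technical coefficients a_ij = z_ij / X_j:
  a_FF = 0/700 = 0.00, a_UF = 280/700 = 0.40, a_OF = 280/700 = 0.40
  a_FU = 120/480 = 0.25, a_UU = 96/480 = 0.20, a_OU = 48/480 = 0.10
  a_FO = 145/580 = 0.25, a_UO = 29/580 = 0.05, a_OO = 203/580 = 0.35
I − A =
  [   1.00    -0.25    -0.25]
  [  -0.40     0.80    -0.05]
  [  -0.40    -0.10     0.65]
Cofactors of I−A, C_ij = (−1)^(i+j)·(minor ij) (rows/columns in the sector order above):
  C_11 = (0.80)(0.65) − (-0.05)(-0.10) = 0.5150
  C_12 = −[(-0.40)(0.65) − (-0.05)(-0.40)] = 0.2800
  C_13 = (-0.40)(-0.10) − (0.80)(-0.40) = 0.3600
  C_21 = −[(-0.25)(0.65) − (-0.25)(-0.10)] = 0.1875
  C_22 = (1.00)(0.65) − (-0.25)(-0.40) = 0.5500
  C_23 = −[(1.00)(-0.10) − (-0.25)(-0.40)] = 0.2000
  C_31 = (-0.25)(-0.05) − (-0.25)(0.80) = 0.2125
  C_32 = −[(1.00)(-0.05) − (-0.25)(-0.40)] = 0.1500
  C_33 = (1.00)(0.80) − (-0.25)(-0.40) = 0.7000
det(I−A) = Σ_j (I−A)_1j·C_1j = (1.00)(0.5150) + (-0.25)(0.2800) + (-0.25)(0.3600) = 0.3550
adj(I−A) = Cᵀ =
  [ 0.5150   0.1875   0.2125]
  [ 0.2800   0.5500   0.1500]
  [ 0.3600   0.2000   0.7000]
(I − A)⁻¹ = adj(I−A) / det(I−A) ≈
  [   1.4507     0.5282     0.5986]
  [   0.7887     1.5493     0.4225]
  [   1.0141     0.5634     1.9718]
x = (I − A)⁻¹ d = adj(I−A)·d / det(I−A), with det(I−A) = 0.3550:
  x_F = (0.5150·260 + 0.1875·520 + 0.2125·80) / 0.3550 = 248.40 / 0.3550 ≈ 699.72
  x_U = (0.2800·260 + 0.5500·520 + 0.1500·80) / 0.3550 = 370.80 / 0.3550 ≈ 1044.51
  x_O = (0.3600·260 + 0.2000·520 + 0.7000·80) / 0.3550 = 253.60 / 0.3550 ≈ 714.37

x_O = 714.37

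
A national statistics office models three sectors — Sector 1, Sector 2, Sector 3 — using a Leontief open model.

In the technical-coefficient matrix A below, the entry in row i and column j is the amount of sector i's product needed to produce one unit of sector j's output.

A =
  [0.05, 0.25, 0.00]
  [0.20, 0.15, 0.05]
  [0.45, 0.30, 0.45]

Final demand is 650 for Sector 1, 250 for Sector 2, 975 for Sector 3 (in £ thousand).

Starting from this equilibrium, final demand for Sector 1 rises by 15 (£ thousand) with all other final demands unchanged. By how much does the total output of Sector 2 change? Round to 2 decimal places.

I − A =
  [   0.95    -0.25     0.00]
  [  -0.20     0.85    -0.05]
  [  -0.45    -0.30     0.55]
Cofactors of I−A, C_ij = (−1)^(i+j)·(minor ij) (rows/columns in the sector order above):
  C_11 = (0.85)(0.55) − (-0.05)(-0.30) = 0.4525
  C_12 = −[(-0.20)(0.55) − (-0.05)(-0.45)] = 0.1325
  C_13 = (-0.20)(-0.30) − (0.85)(-0.45) = 0.4425
  C_21 = −[(-0.25)(0.55) − (0.00)(-0.30)] = 0.1375
  C_22 = (0.95)(0.55) − (0.00)(-0.45) = 0.5225
  C_23 = −[(0.95)(-0.30) − (-0.25)(-0.45)] = 0.3975
  C_31 = (-0.25)(-0.05) − (0.00)(0.85) = 0.0125
  C_32 = −[(0.95)(-0.05) − (0.00)(-0.20)] = 0.0475
  C_33 = (0.95)(0.85) − (-0.25)(-0.20) = 0.7575
det(I−A) = Σ_j (I−A)_1j·C_1j = (0.95)(0.4525) + (-0.25)(0.1325) + (0.00)(0.4425) = 0.39675
adj(I−A) = Cᵀ =
  [ 0.4525   0.1375   0.0125]
  [ 0.1325   0.5225   0.0475]
  [ 0.4425   0.3975   0.7575]
(I − A)⁻¹ = adj(I−A) / det(I−A) ≈
  [   1.1405     0.3466     0.0315]
  [   0.3340     1.3170     0.1197]
  [   1.1153     1.0019     1.9093]
Δx = (I − A)⁻¹ Δd with Δd having +15 in the Sector 1 component and 0 elsewhere.
So Δx_2 = L_21 · (+15), where L_21 = adj(I−A)_21 / det(I−A) = 0.1325 / 0.39675.
Δx_2 = 0.1325 × (+15) / 0.39675 = 1.9875 / 0.39675 ≈ 5.01.

Δx_2 = 5.01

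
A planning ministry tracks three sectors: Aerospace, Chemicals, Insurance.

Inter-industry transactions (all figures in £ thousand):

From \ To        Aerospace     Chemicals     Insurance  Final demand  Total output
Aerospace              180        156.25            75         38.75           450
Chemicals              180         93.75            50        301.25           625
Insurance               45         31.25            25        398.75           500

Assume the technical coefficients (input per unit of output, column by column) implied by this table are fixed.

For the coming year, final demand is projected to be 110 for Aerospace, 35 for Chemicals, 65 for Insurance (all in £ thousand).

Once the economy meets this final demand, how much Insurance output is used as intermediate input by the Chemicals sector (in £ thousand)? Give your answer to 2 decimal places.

Technical coefficients a_ij = z_ij / X_j:
  a_AA = 180/450 = 0.40, a_CA = 180/450 = 0.40, a_IA = 45/450 = 0.10
  a_AC = 156.25/625 = 0.25, a_CC = 93.75/625 = 0.15, a_IC = 31.25/625 = 0.05
  a_AI = 75/500 = 0.15, a_CI = 50/500 = 0.10, a_II = 25/500 = 0.05
I − A =
  [   0.60    -0.25    -0.15]
  [  -0.40     0.85    -0.10]
  [  -0.10    -0.05     0.95]
Cofactors of I−A, C_ij = (−1)^(i+j)·(minor ij) (rows/columns in the sector order above):
  C_11 = (0.85)(0.95) − (-0.10)(-0.05) = 0.8025
  C_12 = −[(-0.40)(0.95) − (-0.10)(-0.10)] = 0.3900
  C_13 = (-0.40)(-0.05) − (0.85)(-0.10) = 0.1050
  C_21 = −[(-0.25)(0.95) − (-0.15)(-0.05)] = 0.2450
  C_22 = (0.60)(0.95) − (-0.15)(-0.10) = 0.5550
  C_23 = −[(0.60)(-0.05) − (-0.25)(-0.10)] = 0.0550
  C_31 = (-0.25)(-0.10) − (-0.15)(0.85) = 0.1525
  C_32 = −[(0.60)(-0.10) − (-0.15)(-0.40)] = 0.1200
  C_33 = (0.60)(0.85) − (-0.25)(-0.40) = 0.4100
det(I−A) = Σ_j (I−A)_1j·C_1j = (0.60)(0.8025) + (-0.25)(0.3900) + (-0.15)(0.1050) = 0.36825
adj(I−A) = Cᵀ =
  [ 0.8025   0.2450   0.1525]
  [ 0.3900   0.5550   0.1200]
  [ 0.1050   0.0550   0.4100]
(I − A)⁻¹ = adj(I−A) / det(I−A) ≈
  [   2.1792     0.6653     0.4141]
  [   1.0591     1.5071     0.3259]
  [   0.2851     0.1494     1.1134]
First solve x = (I − A)⁻¹ d = adj(I−A)·d / det(I−A); in particular x_C = (0.3900·110 + 0.5550·35 + 0.1200·65) / 0.36825 = 70.125 / 0.36825 ≈ 190.4277.
Intermediate flow from I to C: z_IC = a_IC · x_C = 0.05 × 70.125 / 0.36825 = 3.50625 / 0.36825 ≈ 9.52.

z_IC = 9.52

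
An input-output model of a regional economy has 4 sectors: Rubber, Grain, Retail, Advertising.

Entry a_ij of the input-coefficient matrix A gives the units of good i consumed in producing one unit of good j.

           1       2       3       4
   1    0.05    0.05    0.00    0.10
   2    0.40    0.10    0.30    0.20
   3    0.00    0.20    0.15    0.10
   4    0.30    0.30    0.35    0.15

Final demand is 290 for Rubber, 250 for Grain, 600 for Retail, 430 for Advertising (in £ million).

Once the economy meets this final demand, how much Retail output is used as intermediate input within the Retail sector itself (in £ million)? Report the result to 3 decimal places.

I − A =
  [   0.95    -0.05     0.00    -0.10]
  [  -0.40     0.90    -0.30    -0.20]
  [   0.00    -0.20     0.85    -0.10]
  [  -0.30    -0.30    -0.35     0.85]
Compute the cofactors C_ij = (−1)^(i+j)·(3×3 minor ij) of I−A; the adjugate is their transpose:
adj(I−A) = Cᵀ =
  [ 0.493750   0.066875   0.056750   0.080500]
  [ 0.335000   0.627625   0.313750   0.224000]
  [ 0.119000   0.185500   0.610750   0.129500]
  [ 0.341500   0.321500   0.382250   0.652750]
det(I−A) = Σ_j (I−A)_1j·C_1j = (0.95)(0.493750) + (-0.05)(0.335000) + (0.00)(0.119000) + (-0.10)(0.341500) = 0.4181625
(I − A)⁻¹ = adj(I−A) / det(I−A) ≈
  [   1.1808     0.1599     0.1357     0.1925]
  [   0.8011     1.5009     0.7503     0.5357]
  [   0.2846     0.4436     1.4606     0.3097]
  [   0.8167     0.7688     0.9141     1.5610]
First solve x = (I − A)⁻¹ d = adj(I−A)·d / det(I−A); in particular x_3 = (0.119000·290 + 0.185500·250 + 0.610750·600 + 0.129500·430) / 0.4181625 = 503.02 / 0.4181625 ≈ 1202.92948.
Intermediate flow from 3 to 3: z_33 = a_33 · x_3 = 0.15 × 503.02 / 0.4181625 = 75.453 / 0.4181625 ≈ 180.439.

z_33 = 180.439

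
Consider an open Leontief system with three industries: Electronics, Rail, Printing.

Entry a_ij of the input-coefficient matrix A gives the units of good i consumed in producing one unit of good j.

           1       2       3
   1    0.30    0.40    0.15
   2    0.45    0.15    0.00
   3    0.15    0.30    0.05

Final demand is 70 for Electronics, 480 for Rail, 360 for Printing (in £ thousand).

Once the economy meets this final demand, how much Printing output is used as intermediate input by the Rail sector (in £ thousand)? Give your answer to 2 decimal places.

I − A =
  [   0.70    -0.40    -0.15]
  [  -0.45     0.85     0.00]
  [  -0.15    -0.30     0.95]
Cofactors of I−A, C_ij = (−1)^(i+j)·(minor ij) (rows/columns in the sector order above):
  C_11 = (0.85)(0.95) − (0.00)(-0.30) = 0.8075
  C_12 = −[(-0.45)(0.95) − (0.00)(-0.15)] = 0.4275
  C_13 = (-0.45)(-0.30) − (0.85)(-0.15) = 0.2625
  C_21 = −[(-0.40)(0.95) − (-0.15)(-0.30)] = 0.4250
  C_22 = (0.70)(0.95) − (-0.15)(-0.15) = 0.6425
  C_23 = −[(0.70)(-0.30) − (-0.40)(-0.15)] = 0.2700
  C_31 = (-0.40)(0.00) − (-0.15)(0.85) = 0.1275
  C_32 = −[(0.70)(0.00) − (-0.15)(-0.45)] = 0.0675
  C_33 = (0.70)(0.85) − (-0.40)(-0.45) = 0.4150
det(I−A) = Σ_j (I−A)_1j·C_1j = (0.70)(0.8075) + (-0.40)(0.4275) + (-0.15)(0.2625) = 0.354875
adj(I−A) = Cᵀ =
  [ 0.8075   0.4250   0.1275]
  [ 0.4275   0.6425   0.0675]
  [ 0.2625   0.2700   0.4150]
(I − A)⁻¹ = adj(I−A) / det(I−A) ≈
  [   2.2754     1.1976     0.3593]
  [   1.2046     1.8105     0.1902]
  [   0.7397     0.7608     1.1694]
First solve x = (I − A)⁻¹ d = adj(I−A)·d / det(I−A); in particular x_2 = (0.4275·70 + 0.6425·480 + 0.0675·360) / 0.354875 = 362.625 / 0.354875 ≈ 1021.8387.
Intermediate flow from 3 to 2: z_32 = a_32 · x_2 = 0.30 × 362.625 / 0.354875 = 108.7875 / 0.354875 ≈ 306.55.

z_32 = 306.55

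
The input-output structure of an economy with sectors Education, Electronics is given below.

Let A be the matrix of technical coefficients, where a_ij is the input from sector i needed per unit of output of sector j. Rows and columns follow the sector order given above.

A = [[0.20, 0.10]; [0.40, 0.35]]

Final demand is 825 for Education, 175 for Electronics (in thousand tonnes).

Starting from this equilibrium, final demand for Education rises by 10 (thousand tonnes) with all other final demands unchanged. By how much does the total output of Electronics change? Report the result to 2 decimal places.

Δx_2 = 8.33

I − A =
  [   0.80    -0.10]
  [  -0.40     0.65]
det(I−A) = (0.80)(0.65) − (-0.10)(-0.40) = 0.4800
adj(I−A) = [[0.65, 0.10], [0.40, 0.80]]
(I − A)⁻¹ = adj(I−A) / det(I−A) ≈
  [   1.3542     0.2083]
  [   0.8333     1.6667]
Δx = (I − A)⁻¹ Δd with Δd having +10 in the Education component and 0 elsewhere.
So Δx_2 = L_21 · (+10), where L_21 = adj(I−A)_21 / det(I−A) = 0.40 / 0.4800.
Δx_2 = 0.40 × (+10) / 0.4800 = 4.00 / 0.4800 ≈ 8.33.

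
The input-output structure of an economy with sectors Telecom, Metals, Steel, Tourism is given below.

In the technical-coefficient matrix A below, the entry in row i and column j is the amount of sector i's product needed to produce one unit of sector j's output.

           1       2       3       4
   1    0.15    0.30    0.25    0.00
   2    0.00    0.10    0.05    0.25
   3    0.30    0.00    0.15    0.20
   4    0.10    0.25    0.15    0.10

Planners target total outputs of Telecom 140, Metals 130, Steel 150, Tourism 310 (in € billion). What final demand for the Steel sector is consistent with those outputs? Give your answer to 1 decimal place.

I − A =
  [   0.85    -0.30    -0.25     0.00]
  [   0.00     0.90    -0.05    -0.25]
  [  -0.30     0.00     0.85    -0.20]
  [  -0.10    -0.25    -0.15     0.90]
d = (I − A) x:
  d_1 = (+0.85)·140 + (-0.30)·130 + (-0.25)·150 + (+0.00)·310 = 42.5
  d_2 = (+0.00)·140 + (+0.90)·130 + (-0.05)·150 + (-0.25)·310 = 32.0
  d_3 = (-0.30)·140 + (+0.00)·130 + (+0.85)·150 + (-0.20)·310 = 23.5
  d_4 = (-0.10)·140 + (-0.25)·130 + (-0.15)·150 + (+0.90)·310 = 210.0

d_3 = 23.5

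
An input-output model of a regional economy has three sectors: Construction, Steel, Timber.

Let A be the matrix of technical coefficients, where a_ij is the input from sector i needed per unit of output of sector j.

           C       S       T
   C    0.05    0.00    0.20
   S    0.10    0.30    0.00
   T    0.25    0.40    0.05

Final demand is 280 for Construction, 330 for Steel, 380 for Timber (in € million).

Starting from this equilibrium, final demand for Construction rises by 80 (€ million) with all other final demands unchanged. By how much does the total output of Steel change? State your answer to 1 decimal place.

Δx_S = 12.9

I − A =
  [   0.95     0.00    -0.20]
  [  -0.10     0.70     0.00]
  [  -0.25    -0.40     0.95]
Cofactors of I−A, C_ij = (−1)^(i+j)·(minor ij) (rows/columns in the sector order above):
  C_11 = (0.70)(0.95) − (0.00)(-0.40) = 0.6650
  C_12 = −[(-0.10)(0.95) − (0.00)(-0.25)] = 0.0950
  C_13 = (-0.10)(-0.40) − (0.70)(-0.25) = 0.2150
  C_21 = −[(0.00)(0.95) − (-0.20)(-0.40)] = 0.0800
  C_22 = (0.95)(0.95) − (-0.20)(-0.25) = 0.8525
  C_23 = −[(0.95)(-0.40) − (0.00)(-0.25)] = 0.3800
  C_31 = (0.00)(0.00) − (-0.20)(0.70) = 0.1400
  C_32 = −[(0.95)(0.00) − (-0.20)(-0.10)] = 0.0200
  C_33 = (0.95)(0.70) − (0.00)(-0.10) = 0.6650
det(I−A) = Σ_j (I−A)_1j·C_1j = (0.95)(0.6650) + (0.00)(0.0950) + (-0.20)(0.2150) = 0.58875
adj(I−A) = Cᵀ =
  [ 0.6650   0.0800   0.1400]
  [ 0.0950   0.8525   0.0200]
  [ 0.2150   0.3800   0.6650]
(I − A)⁻¹ = adj(I−A) / det(I−A) ≈
  [   1.1295     0.1359     0.2378]
  [   0.1614     1.4480     0.0340]
  [   0.3652     0.6454     1.1295]
Δx = (I − A)⁻¹ Δd with Δd having +80 in the Construction component and 0 elsewhere.
So Δx_S = L_SC · (+80), where L_SC = adj(I−A)_SC / det(I−A) = 0.0950 / 0.58875.
Δx_S = 0.0950 × (+80) / 0.58875 = 7.60 / 0.58875 ≈ 12.9.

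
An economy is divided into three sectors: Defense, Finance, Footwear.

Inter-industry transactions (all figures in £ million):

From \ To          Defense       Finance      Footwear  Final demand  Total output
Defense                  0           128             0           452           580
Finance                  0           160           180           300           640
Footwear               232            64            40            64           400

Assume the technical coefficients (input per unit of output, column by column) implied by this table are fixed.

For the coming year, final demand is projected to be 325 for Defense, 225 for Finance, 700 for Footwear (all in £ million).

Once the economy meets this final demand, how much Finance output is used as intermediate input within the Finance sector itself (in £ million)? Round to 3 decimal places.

z_22 = 242.424

Technical coefficients a_ij = z_ij / X_j:
  a_11 = 0/580 = 0.00, a_21 = 0/580 = 0.00, a_31 = 232/580 = 0.40
  a_12 = 128/640 = 0.20, a_22 = 160/640 = 0.25, a_32 = 64/640 = 0.10
  a_13 = 0/400 = 0.00, a_23 = 180/400 = 0.45, a_33 = 40/400 = 0.10
I − A =
  [   1.00    -0.20     0.00]
  [   0.00     0.75    -0.45]
  [  -0.40    -0.10     0.90]
Cofactors of I−A, C_ij = (−1)^(i+j)·(minor ij) (rows/columns in the sector order above):
  C_11 = (0.75)(0.90) − (-0.45)(-0.10) = 0.6300
  C_12 = −[(0.00)(0.90) − (-0.45)(-0.40)] = 0.1800
  C_13 = (0.00)(-0.10) − (0.75)(-0.40) = 0.3000
  C_21 = −[(-0.20)(0.90) − (0.00)(-0.10)] = 0.1800
  C_22 = (1.00)(0.90) − (0.00)(-0.40) = 0.9000
  C_23 = −[(1.00)(-0.10) − (-0.20)(-0.40)] = 0.1800
  C_31 = (-0.20)(-0.45) − (0.00)(0.75) = 0.0900
  C_32 = −[(1.00)(-0.45) − (0.00)(0.00)] = 0.4500
  C_33 = (1.00)(0.75) − (-0.20)(0.00) = 0.7500
det(I−A) = Σ_j (I−A)_1j·C_1j = (1.00)(0.6300) + (-0.20)(0.1800) + (0.00)(0.3000) = 0.5940
adj(I−A) = Cᵀ =
  [ 0.6300   0.1800   0.0900]
  [ 0.1800   0.9000   0.4500]
  [ 0.3000   0.1800   0.7500]
(I − A)⁻¹ = adj(I−A) / det(I−A) ≈
  [   1.0606     0.3030     0.1515]
  [   0.3030     1.5152     0.7576]
  [   0.5051     0.3030     1.2626]
First solve x = (I − A)⁻¹ d = adj(I−A)·d / det(I−A); in particular x_2 = (0.1800·325 + 0.9000·225 + 0.4500·700) / 0.5940 = 576.00 / 0.5940 ≈ 969.69697.
Intermediate flow from 2 to 2: z_22 = a_22 · x_2 = 0.25 × 576.00 / 0.5940 = 144.00 / 0.5940 ≈ 242.424.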